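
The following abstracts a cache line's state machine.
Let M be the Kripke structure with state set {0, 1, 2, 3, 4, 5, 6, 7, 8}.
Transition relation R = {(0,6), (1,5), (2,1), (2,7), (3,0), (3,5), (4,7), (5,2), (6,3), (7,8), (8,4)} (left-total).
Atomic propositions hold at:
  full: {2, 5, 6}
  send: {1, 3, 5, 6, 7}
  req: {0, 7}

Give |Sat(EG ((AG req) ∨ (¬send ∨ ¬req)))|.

6

AG req: greatest fixpoint, start Z0 = {0, 7}, keep only states in Sat with every successor in Z. Z1 = ∅; fixed.
Sat(AG req) = ∅
Sat(¬send) = {0, 2, 4, 8}
Sat(¬req) = {1, 2, 3, 4, 5, 6, 8}
Sat(¬send ∨ ¬req) = {0, 1, 2, 3, 4, 5, 6, 8}
Sat((AG req) ∨ (¬send ∨ ¬req)) = {0, 1, 2, 3, 4, 5, 6, 8}
EG ((AG req) ∨ (¬send ∨ ¬req)): greatest fixpoint, start Z0 = {0, 1, 2, 3, 4, 5, 6, 8}, keep only states in Sat with some successor in Z. Z1 = {0, 1, 2, 3, 5, 6, 8}; Z2 = {0, 1, 2, 3, 5, 6}; fixed.
Sat(EG ((AG req) ∨ (¬send ∨ ¬req))) = {0, 1, 2, 3, 5, 6}
|Sat(EG ((AG req) ∨ (¬send ∨ ¬req)))| = |{0, 1, 2, 3, 5, 6}| = 6.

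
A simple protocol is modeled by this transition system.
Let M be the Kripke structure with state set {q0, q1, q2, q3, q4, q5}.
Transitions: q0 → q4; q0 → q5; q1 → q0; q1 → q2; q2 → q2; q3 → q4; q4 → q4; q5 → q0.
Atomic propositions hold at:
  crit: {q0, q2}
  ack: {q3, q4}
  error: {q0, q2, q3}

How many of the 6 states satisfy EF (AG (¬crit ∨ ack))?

Sat(¬crit) = {q1, q3, q4, q5}
Sat(¬crit ∨ ack) = {q1, q3, q4, q5}
AG (¬crit ∨ ack): greatest fixpoint, start Z0 = {q1, q3, q4, q5}, keep only states in Sat with every successor in Z. Z1 = {q3, q4}; fixed.
Sat(AG (¬crit ∨ ack)) = {q3, q4}
EF (AG (¬crit ∨ ack)): least fixpoint, start Z0 = {q3, q4}, add states with some successor in Z. Z1 = {q0, q3, q4}; Z2 = {q0, q1, q3, q4, q5}; fixed.
Sat(EF (AG (¬crit ∨ ack))) = {q0, q1, q3, q4, q5}
|Sat(EF (AG (¬crit ∨ ack)))| = |{q0, q1, q3, q4, q5}| = 5.

5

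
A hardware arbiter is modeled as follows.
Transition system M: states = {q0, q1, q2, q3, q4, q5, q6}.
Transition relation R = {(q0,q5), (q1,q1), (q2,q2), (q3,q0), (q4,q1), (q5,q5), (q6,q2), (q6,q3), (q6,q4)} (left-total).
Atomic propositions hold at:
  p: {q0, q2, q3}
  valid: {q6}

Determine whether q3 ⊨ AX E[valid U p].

Yes

E[valid U p]: least fixpoint, start Z0 = Sat(p) = {q0, q2, q3}, add states in Sat(valid) with some successor in Z. Z1 = {q0, q2, q3, q6}; fixed.
Sat(E[valid U p]) = {q0, q2, q3, q6}
Sat(AX E[valid U p]) = {s : every successor in {q0, q2, q3, q6}} = {q2, q3}
q3 ∈ Sat(AX E[valid U p]) = {q2, q3}, so the formula holds at q3.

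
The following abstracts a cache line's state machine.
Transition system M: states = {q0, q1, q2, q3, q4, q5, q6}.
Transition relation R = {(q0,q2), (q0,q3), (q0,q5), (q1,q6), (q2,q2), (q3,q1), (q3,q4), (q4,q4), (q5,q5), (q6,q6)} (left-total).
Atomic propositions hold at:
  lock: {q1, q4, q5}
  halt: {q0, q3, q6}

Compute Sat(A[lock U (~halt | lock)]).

Sat(~halt) = {q1, q2, q4, q5}
Sat(~halt | lock) = {q1, q2, q4, q5}
A[lock U (~halt | lock)]: least fixpoint, start Z0 = Sat((~halt | lock)) = {q1, q2, q4, q5}, add states in Sat(lock) with every successor in Z. Already a fixed point.
Sat(A[lock U (~halt | lock)]) = {q1, q2, q4, q5}

{q1, q2, q4, q5}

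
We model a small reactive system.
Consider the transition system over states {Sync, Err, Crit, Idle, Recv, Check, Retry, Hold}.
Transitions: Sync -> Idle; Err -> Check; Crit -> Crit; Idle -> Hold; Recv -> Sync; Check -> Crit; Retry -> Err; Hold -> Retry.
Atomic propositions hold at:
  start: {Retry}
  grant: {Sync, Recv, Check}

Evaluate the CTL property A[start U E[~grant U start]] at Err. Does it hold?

Sat(~grant) = {Err, Crit, Idle, Retry, Hold}
E[~grant U start]: least fixpoint, start Z0 = Sat(start) = {Retry}, add states in Sat(~grant) with some successor in Z. Z1 = {Retry, Hold}; Z2 = {Idle, Retry, Hold}; fixed.
Sat(E[~grant U start]) = {Idle, Retry, Hold}
A[start U E[~grant U start]]: least fixpoint, start Z0 = Sat(E[~grant U start]) = {Idle, Retry, Hold}, add states in Sat(start) with every successor in Z. Already a fixed point.
Sat(A[start U E[~grant U start]]) = {Idle, Retry, Hold}
Err ∉ Sat(A[start U E[~grant U start]]) = {Idle, Retry, Hold}, so the formula does not hold at Err.

No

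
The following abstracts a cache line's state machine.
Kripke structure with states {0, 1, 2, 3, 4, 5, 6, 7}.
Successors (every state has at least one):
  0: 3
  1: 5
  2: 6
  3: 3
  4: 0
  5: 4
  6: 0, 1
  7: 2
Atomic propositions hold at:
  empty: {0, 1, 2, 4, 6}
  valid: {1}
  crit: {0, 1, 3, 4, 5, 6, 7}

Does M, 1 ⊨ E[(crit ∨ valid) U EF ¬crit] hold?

Sat(crit ∨ valid) = {0, 1, 3, 4, 5, 6, 7}
Sat(¬crit) = {2}
EF ¬crit: least fixpoint, start Z0 = {2}, add states with some successor in Z. Z1 = {2, 7}; fixed.
Sat(EF ¬crit) = {2, 7}
E[(crit ∨ valid) U EF ¬crit]: least fixpoint, start Z0 = Sat(EF ¬crit) = {2, 7}, add states in Sat(crit ∨ valid) with some successor in Z. Already a fixed point.
Sat(E[(crit ∨ valid) U EF ¬crit]) = {2, 7}
1 ∉ Sat(E[(crit ∨ valid) U EF ¬crit]) = {2, 7}, so the formula does not hold at 1.

No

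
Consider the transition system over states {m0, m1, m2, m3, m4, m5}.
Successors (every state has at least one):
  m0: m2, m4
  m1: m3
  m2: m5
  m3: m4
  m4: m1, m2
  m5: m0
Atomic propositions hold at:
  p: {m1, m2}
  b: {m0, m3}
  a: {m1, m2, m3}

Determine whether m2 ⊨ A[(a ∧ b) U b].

No

Sat(a ∧ b) = {m3}
A[(a ∧ b) U b]: least fixpoint, start Z0 = Sat(b) = {m0, m3}, add states in Sat(a ∧ b) with every successor in Z. Already a fixed point.
Sat(A[(a ∧ b) U b]) = {m0, m3}
m2 ∉ Sat(A[(a ∧ b) U b]) = {m0, m3}, so the formula does not hold at m2.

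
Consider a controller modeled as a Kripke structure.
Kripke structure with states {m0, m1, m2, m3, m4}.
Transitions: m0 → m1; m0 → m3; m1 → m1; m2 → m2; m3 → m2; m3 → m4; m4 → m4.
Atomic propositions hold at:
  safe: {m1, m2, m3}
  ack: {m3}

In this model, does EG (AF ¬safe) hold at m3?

Sat(¬safe) = {m0, m4}
AF ¬safe: least fixpoint, start Z0 = {m0, m4}, add states with every successor in Z. Already a fixed point.
Sat(AF ¬safe) = {m0, m4}
EG (AF ¬safe): greatest fixpoint, start Z0 = {m0, m4}, keep only states in Sat with some successor in Z. Z1 = {m4}; fixed.
Sat(EG (AF ¬safe)) = {m4}
m3 ∉ Sat(EG (AF ¬safe)) = {m4}, so the formula does not hold at m3.

No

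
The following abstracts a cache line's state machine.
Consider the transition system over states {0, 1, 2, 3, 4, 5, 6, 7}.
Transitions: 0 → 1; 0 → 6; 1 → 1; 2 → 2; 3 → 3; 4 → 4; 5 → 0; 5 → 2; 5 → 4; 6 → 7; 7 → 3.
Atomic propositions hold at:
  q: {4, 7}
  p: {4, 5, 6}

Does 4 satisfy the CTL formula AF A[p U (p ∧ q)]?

Yes

Sat(p ∧ q) = {4}
A[p U (p ∧ q)]: least fixpoint, start Z0 = Sat((p ∧ q)) = {4}, add states in Sat(p) with every successor in Z. Already a fixed point.
Sat(A[p U (p ∧ q)]) = {4}
AF A[p U (p ∧ q)]: least fixpoint, start Z0 = {4}, add states with every successor in Z. Already a fixed point.
Sat(AF A[p U (p ∧ q)]) = {4}
4 ∈ Sat(AF A[p U (p ∧ q)]) = {4}, so the formula holds at 4.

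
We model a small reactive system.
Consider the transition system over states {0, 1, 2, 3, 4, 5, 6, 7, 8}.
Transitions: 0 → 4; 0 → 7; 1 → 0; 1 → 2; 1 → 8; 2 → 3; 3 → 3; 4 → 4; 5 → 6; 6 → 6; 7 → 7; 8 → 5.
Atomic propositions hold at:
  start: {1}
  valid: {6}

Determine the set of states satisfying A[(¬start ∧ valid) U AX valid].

Sat(¬start) = {0, 2, 3, 4, 5, 6, 7, 8}
Sat(¬start ∧ valid) = {6}
Sat(AX valid) = {s : every successor in {6}} = {5, 6}
A[(¬start ∧ valid) U AX valid]: least fixpoint, start Z0 = Sat(AX valid) = {5, 6}, add states in Sat(¬start ∧ valid) with every successor in Z. Already a fixed point.
Sat(A[(¬start ∧ valid) U AX valid]) = {5, 6}

{5, 6}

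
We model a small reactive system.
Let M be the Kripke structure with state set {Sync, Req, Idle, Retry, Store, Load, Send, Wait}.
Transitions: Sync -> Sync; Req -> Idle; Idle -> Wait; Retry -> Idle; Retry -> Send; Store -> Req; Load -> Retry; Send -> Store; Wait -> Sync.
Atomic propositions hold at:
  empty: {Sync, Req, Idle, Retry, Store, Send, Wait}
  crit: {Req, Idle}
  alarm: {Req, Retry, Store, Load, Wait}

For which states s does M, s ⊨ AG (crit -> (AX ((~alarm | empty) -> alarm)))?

Sat(~alarm) = {Sync, Idle, Send}
Sat(~alarm | empty) = {Sync, Req, Idle, Retry, Store, Send, Wait}
Sat((~alarm | empty) -> alarm) = {Req, Retry, Store, Load, Wait}
Sat(AX ((~alarm | empty) -> alarm)) = {s : every successor in {Req, Retry, Store, Load, Wait}} = {Idle, Store, Load, Send}
Sat(crit -> (AX ((~alarm | empty) -> alarm))) = {Sync, Idle, Retry, Store, Load, Send, Wait}
AG (crit -> (AX ((~alarm | empty) -> alarm))): greatest fixpoint, start Z0 = {Sync, Idle, Retry, Store, Load, Send, Wait}, keep only states in Sat with every successor in Z. Z1 = {Sync, Idle, Retry, Load, Send, Wait}; Z2 = {Sync, Idle, Retry, Load, Wait}; Z3 = {Sync, Idle, Load, Wait}; Z4 = {Sync, Idle, Wait}; fixed.
Sat(AG (crit -> (AX ((~alarm | empty) -> alarm)))) = {Sync, Idle, Wait}

{Sync, Idle, Wait}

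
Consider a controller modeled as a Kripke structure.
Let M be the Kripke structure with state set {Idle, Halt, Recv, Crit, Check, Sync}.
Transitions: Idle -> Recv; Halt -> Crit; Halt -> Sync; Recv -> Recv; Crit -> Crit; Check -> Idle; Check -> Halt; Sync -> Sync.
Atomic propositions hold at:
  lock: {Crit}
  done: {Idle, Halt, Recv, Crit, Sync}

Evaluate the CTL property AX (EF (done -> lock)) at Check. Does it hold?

No

Sat(done -> lock) = {Crit, Check}
EF (done -> lock): least fixpoint, start Z0 = {Crit, Check}, add states with some successor in Z. Z1 = {Halt, Crit, Check}; fixed.
Sat(EF (done -> lock)) = {Halt, Crit, Check}
Sat(AX (EF (done -> lock))) = {s : every successor in {Halt, Crit, Check}} = {Crit}
Check ∉ Sat(AX (EF (done -> lock))) = {Crit}, so the formula does not hold at Check.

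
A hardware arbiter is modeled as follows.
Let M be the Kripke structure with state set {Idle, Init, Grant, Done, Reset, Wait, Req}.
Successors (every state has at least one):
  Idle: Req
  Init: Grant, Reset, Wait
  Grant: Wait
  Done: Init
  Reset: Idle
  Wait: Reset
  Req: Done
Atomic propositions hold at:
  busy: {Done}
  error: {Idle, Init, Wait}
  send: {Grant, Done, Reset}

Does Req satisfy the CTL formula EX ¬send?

Sat(¬send) = {Idle, Init, Wait, Req}
Sat(EX ¬send) = {s : some successor in {Idle, Init, Wait, Req}} = {Idle, Init, Grant, Done, Reset}
Req ∉ Sat(EX ¬send) = {Idle, Init, Grant, Done, Reset}, so the formula does not hold at Req.

No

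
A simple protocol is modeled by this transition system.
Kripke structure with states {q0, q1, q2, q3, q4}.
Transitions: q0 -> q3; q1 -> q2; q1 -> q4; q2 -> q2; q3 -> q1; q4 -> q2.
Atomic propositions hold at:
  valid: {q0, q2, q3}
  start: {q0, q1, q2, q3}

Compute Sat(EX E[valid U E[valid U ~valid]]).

Sat(~valid) = {q1, q4}
E[valid U ~valid]: least fixpoint, start Z0 = Sat(~valid) = {q1, q4}, add states in Sat(valid) with some successor in Z. Z1 = {q1, q3, q4}; Z2 = {q0, q1, q3, q4}; fixed.
Sat(E[valid U ~valid]) = {q0, q1, q3, q4}
E[valid U E[valid U ~valid]]: least fixpoint, start Z0 = Sat(E[valid U ~valid]) = {q0, q1, q3, q4}, add states in Sat(valid) with some successor in Z. Already a fixed point.
Sat(E[valid U E[valid U ~valid]]) = {q0, q1, q3, q4}
Sat(EX E[valid U E[valid U ~valid]]) = {s : some successor in {q0, q1, q3, q4}} = {q0, q1, q3}

{q0, q1, q3}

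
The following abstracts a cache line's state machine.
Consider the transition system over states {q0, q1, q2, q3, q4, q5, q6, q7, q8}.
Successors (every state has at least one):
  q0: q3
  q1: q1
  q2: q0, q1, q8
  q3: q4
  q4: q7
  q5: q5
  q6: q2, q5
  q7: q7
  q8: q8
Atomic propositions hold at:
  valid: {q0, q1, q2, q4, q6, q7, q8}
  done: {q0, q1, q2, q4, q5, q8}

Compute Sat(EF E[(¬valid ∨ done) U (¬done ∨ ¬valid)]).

Sat(¬valid) = {q3, q5}
Sat(¬valid ∨ done) = {q0, q1, q2, q3, q4, q5, q8}
Sat(¬done) = {q3, q6, q7}
Sat(¬done ∨ ¬valid) = {q3, q5, q6, q7}
E[(¬valid ∨ done) U (¬done ∨ ¬valid)]: least fixpoint, start Z0 = Sat((¬done ∨ ¬valid)) = {q3, q5, q6, q7}, add states in Sat(¬valid ∨ done) with some successor in Z. Z1 = {q0, q3, q4, q5, q6, q7}; Z2 = {q0, q2, q3, q4, q5, q6, q7}; fixed.
Sat(E[(¬valid ∨ done) U (¬done ∨ ¬valid)]) = {q0, q2, q3, q4, q5, q6, q7}
EF E[(¬valid ∨ done) U (¬done ∨ ¬valid)]: least fixpoint, start Z0 = {q0, q2, q3, q4, q5, q6, q7}, add states with some successor in Z. Already a fixed point.
Sat(EF E[(¬valid ∨ done) U (¬done ∨ ¬valid)]) = {q0, q2, q3, q4, q5, q6, q7}

{q0, q2, q3, q4, q5, q6, q7}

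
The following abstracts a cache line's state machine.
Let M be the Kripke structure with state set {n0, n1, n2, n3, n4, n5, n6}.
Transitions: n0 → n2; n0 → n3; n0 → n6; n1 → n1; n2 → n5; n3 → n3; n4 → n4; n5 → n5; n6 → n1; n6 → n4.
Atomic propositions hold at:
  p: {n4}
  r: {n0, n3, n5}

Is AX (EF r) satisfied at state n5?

EF r: least fixpoint, start Z0 = {n0, n3, n5}, add states with some successor in Z. Z1 = {n0, n2, n3, n5}; fixed.
Sat(EF r) = {n0, n2, n3, n5}
Sat(AX (EF r)) = {s : every successor in {n0, n2, n3, n5}} = {n2, n3, n5}
n5 ∈ Sat(AX (EF r)) = {n2, n3, n5}, so the formula holds at n5.

Yes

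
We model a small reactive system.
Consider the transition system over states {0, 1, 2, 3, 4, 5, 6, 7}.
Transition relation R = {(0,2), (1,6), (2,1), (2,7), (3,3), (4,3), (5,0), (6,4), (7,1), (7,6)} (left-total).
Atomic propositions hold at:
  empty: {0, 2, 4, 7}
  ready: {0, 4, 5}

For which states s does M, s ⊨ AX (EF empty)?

{0, 1, 2, 5, 6, 7}

EF empty: least fixpoint, start Z0 = {0, 2, 4, 7}, add states with some successor in Z. Z1 = {0, 2, 4, 5, 6, 7}; Z2 = {0, 1, 2, 4, 5, 6, 7}; fixed.
Sat(EF empty) = {0, 1, 2, 4, 5, 6, 7}
Sat(AX (EF empty)) = {s : every successor in {0, 1, 2, 4, 5, 6, 7}} = {0, 1, 2, 5, 6, 7}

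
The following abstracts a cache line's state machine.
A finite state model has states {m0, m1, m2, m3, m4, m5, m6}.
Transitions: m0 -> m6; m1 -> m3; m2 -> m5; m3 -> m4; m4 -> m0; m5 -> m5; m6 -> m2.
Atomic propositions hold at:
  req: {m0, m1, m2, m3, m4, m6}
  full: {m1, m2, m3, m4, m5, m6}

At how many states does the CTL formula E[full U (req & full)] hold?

5

Sat(req & full) = {m1, m2, m3, m4, m6}
E[full U (req & full)]: least fixpoint, start Z0 = Sat((req & full)) = {m1, m2, m3, m4, m6}, add states in Sat(full) with some successor in Z. Already a fixed point.
Sat(E[full U (req & full)]) = {m1, m2, m3, m4, m6}
|Sat(E[full U (req & full)])| = |{m1, m2, m3, m4, m6}| = 5.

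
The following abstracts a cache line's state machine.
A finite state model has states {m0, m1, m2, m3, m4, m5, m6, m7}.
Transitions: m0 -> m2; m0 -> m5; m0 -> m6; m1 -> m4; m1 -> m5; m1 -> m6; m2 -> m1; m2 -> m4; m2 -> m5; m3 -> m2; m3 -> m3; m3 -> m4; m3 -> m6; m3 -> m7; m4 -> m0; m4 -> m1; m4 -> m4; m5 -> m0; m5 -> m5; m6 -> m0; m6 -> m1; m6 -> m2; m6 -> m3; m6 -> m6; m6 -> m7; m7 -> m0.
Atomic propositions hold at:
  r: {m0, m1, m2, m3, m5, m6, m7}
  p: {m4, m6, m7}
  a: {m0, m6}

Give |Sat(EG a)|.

2

EG a: greatest fixpoint, start Z0 = {m0, m6}, keep only states in Sat with some successor in Z. Already a fixed point.
Sat(EG a) = {m0, m6}
|Sat(EG a)| = |{m0, m6}| = 2.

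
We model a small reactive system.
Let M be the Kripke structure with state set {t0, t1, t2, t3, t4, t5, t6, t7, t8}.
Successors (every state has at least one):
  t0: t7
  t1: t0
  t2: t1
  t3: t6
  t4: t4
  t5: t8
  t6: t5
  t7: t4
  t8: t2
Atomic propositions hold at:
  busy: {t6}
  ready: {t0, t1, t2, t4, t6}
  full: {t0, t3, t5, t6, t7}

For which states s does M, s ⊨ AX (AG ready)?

{t4, t7}

AG ready: greatest fixpoint, start Z0 = {t0, t1, t2, t4, t6}, keep only states in Sat with every successor in Z. Z1 = {t1, t2, t4}; Z2 = {t2, t4}; Z3 = {t4}; fixed.
Sat(AG ready) = {t4}
Sat(AX (AG ready)) = {s : every successor in {t4}} = {t4, t7}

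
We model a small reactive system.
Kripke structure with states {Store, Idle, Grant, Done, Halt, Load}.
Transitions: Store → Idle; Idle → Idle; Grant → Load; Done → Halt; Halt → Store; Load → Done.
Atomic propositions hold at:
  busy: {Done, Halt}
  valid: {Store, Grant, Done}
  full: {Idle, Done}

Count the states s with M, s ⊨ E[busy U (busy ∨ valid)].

4

Sat(busy ∨ valid) = {Store, Grant, Done, Halt}
E[busy U (busy ∨ valid)]: least fixpoint, start Z0 = Sat((busy ∨ valid)) = {Store, Grant, Done, Halt}, add states in Sat(busy) with some successor in Z. Already a fixed point.
Sat(E[busy U (busy ∨ valid)]) = {Store, Grant, Done, Halt}
|Sat(E[busy U (busy ∨ valid)])| = |{Store, Grant, Done, Halt}| = 4.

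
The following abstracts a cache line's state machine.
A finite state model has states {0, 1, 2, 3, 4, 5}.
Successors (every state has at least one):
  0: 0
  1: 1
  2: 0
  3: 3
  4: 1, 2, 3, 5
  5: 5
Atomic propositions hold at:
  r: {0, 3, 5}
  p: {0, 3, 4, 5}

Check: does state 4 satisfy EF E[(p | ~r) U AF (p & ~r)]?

Yes

Sat(~r) = {1, 2, 4}
Sat(p | ~r) = {0, 1, 2, 3, 4, 5}
Sat(p & ~r) = {4}
AF (p & ~r): least fixpoint, start Z0 = {4}, add states with every successor in Z. Already a fixed point.
Sat(AF (p & ~r)) = {4}
E[(p | ~r) U AF (p & ~r)]: least fixpoint, start Z0 = Sat(AF (p & ~r)) = {4}, add states in Sat(p | ~r) with some successor in Z. Already a fixed point.
Sat(E[(p | ~r) U AF (p & ~r)]) = {4}
EF E[(p | ~r) U AF (p & ~r)]: least fixpoint, start Z0 = {4}, add states with some successor in Z. Already a fixed point.
Sat(EF E[(p | ~r) U AF (p & ~r)]) = {4}
4 ∈ Sat(EF E[(p | ~r) U AF (p & ~r)]) = {4}, so the formula holds at 4.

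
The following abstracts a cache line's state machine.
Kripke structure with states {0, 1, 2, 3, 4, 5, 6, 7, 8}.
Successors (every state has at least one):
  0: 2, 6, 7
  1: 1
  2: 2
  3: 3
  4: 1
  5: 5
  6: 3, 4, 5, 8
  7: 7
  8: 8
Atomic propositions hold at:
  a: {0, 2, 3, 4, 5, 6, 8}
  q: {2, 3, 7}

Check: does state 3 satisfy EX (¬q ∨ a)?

Sat(¬q) = {0, 1, 4, 5, 6, 8}
Sat(¬q ∨ a) = {0, 1, 2, 3, 4, 5, 6, 8}
Sat(EX (¬q ∨ a)) = {s : some successor in {0, 1, 2, 3, 4, 5, 6, 8}} = {0, 1, 2, 3, 4, 5, 6, 8}
3 ∈ Sat(EX (¬q ∨ a)) = {0, 1, 2, 3, 4, 5, 6, 8}, so the formula holds at 3.

Yes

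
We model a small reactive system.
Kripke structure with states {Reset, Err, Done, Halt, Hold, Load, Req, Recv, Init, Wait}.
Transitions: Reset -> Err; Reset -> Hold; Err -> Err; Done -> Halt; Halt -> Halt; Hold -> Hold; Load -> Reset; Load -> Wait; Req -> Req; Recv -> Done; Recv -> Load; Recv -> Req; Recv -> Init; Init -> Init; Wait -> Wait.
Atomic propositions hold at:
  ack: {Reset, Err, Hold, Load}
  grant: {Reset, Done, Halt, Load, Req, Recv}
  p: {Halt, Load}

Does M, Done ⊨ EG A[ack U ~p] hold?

Sat(~p) = {Reset, Err, Done, Hold, Req, Recv, Init, Wait}
A[ack U ~p]: least fixpoint, start Z0 = Sat(~p) = {Reset, Err, Done, Hold, Req, Recv, Init, Wait}, add states in Sat(ack) with every successor in Z. Z1 = {Reset, Err, Done, Hold, Load, Req, Recv, Init, Wait}; fixed.
Sat(A[ack U ~p]) = {Reset, Err, Done, Hold, Load, Req, Recv, Init, Wait}
EG A[ack U ~p]: greatest fixpoint, start Z0 = {Reset, Err, Done, Hold, Load, Req, Recv, Init, Wait}, keep only states in Sat with some successor in Z. Z1 = {Reset, Err, Hold, Load, Req, Recv, Init, Wait}; fixed.
Sat(EG A[ack U ~p]) = {Reset, Err, Hold, Load, Req, Recv, Init, Wait}
Done ∉ Sat(EG A[ack U ~p]) = {Reset, Err, Hold, Load, Req, Recv, Init, Wait}, so the formula does not hold at Done.

No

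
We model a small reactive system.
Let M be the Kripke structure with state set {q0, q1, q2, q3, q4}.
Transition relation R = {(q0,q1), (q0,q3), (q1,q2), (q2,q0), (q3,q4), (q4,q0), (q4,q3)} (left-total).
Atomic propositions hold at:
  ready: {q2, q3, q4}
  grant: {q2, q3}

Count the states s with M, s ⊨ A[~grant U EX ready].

4

Sat(~grant) = {q0, q1, q4}
Sat(EX ready) = {s : some successor in {q2, q3, q4}} = {q0, q1, q3, q4}
A[~grant U EX ready]: least fixpoint, start Z0 = Sat(EX ready) = {q0, q1, q3, q4}, add states in Sat(~grant) with every successor in Z. Already a fixed point.
Sat(A[~grant U EX ready]) = {q0, q1, q3, q4}
|Sat(A[~grant U EX ready])| = |{q0, q1, q3, q4}| = 4.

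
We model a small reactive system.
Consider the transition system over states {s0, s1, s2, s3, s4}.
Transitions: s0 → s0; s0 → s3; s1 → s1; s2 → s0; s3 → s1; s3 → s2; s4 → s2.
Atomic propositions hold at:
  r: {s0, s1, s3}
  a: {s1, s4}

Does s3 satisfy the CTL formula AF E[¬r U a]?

No

Sat(¬r) = {s2, s4}
E[¬r U a]: least fixpoint, start Z0 = Sat(a) = {s1, s4}, add states in Sat(¬r) with some successor in Z. Already a fixed point.
Sat(E[¬r U a]) = {s1, s4}
AF E[¬r U a]: least fixpoint, start Z0 = {s1, s4}, add states with every successor in Z. Already a fixed point.
Sat(AF E[¬r U a]) = {s1, s4}
s3 ∉ Sat(AF E[¬r U a]) = {s1, s4}, so the formula does not hold at s3.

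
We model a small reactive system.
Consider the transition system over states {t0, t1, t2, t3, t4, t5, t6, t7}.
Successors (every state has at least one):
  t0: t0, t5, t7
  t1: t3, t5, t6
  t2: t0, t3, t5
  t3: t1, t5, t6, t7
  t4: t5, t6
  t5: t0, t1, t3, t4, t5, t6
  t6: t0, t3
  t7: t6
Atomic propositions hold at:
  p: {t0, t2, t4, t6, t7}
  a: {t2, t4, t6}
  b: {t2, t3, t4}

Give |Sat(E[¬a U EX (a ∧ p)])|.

Sat(¬a) = {t0, t1, t3, t5, t7}
Sat(a ∧ p) = {t2, t4, t6}
Sat(EX (a ∧ p)) = {s : some successor in {t2, t4, t6}} = {t1, t3, t4, t5, t7}
E[¬a U EX (a ∧ p)]: least fixpoint, start Z0 = Sat(EX (a ∧ p)) = {t1, t3, t4, t5, t7}, add states in Sat(¬a) with some successor in Z. Z1 = {t0, t1, t3, t4, t5, t7}; fixed.
Sat(E[¬a U EX (a ∧ p)]) = {t0, t1, t3, t4, t5, t7}
|Sat(E[¬a U EX (a ∧ p)])| = |{t0, t1, t3, t4, t5, t7}| = 6.

6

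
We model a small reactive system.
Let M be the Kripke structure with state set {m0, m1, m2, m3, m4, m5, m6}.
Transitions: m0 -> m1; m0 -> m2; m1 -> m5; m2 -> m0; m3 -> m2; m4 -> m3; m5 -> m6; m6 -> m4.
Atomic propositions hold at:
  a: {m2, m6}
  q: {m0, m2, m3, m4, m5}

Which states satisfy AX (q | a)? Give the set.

{m1, m2, m3, m4, m5, m6}

Sat(q | a) = {m0, m2, m3, m4, m5, m6}
Sat(AX (q | a)) = {s : every successor in {m0, m2, m3, m4, m5, m6}} = {m1, m2, m3, m4, m5, m6}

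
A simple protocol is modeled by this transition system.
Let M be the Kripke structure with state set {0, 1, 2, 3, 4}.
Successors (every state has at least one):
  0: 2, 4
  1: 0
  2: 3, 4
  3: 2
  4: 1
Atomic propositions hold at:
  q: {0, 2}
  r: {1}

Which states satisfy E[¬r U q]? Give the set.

{0, 2, 3}

Sat(¬r) = {0, 2, 3, 4}
E[¬r U q]: least fixpoint, start Z0 = Sat(q) = {0, 2}, add states in Sat(¬r) with some successor in Z. Z1 = {0, 2, 3}; fixed.
Sat(E[¬r U q]) = {0, 2, 3}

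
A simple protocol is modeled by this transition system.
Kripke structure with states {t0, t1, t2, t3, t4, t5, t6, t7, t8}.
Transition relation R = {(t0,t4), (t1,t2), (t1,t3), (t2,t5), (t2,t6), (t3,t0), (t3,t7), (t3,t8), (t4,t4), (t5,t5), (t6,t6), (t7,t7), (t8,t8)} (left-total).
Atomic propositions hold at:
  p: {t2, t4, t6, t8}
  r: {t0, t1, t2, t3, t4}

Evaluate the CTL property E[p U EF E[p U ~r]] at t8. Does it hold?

Sat(~r) = {t5, t6, t7, t8}
E[p U ~r]: least fixpoint, start Z0 = Sat(~r) = {t5, t6, t7, t8}, add states in Sat(p) with some successor in Z. Z1 = {t2, t5, t6, t7, t8}; fixed.
Sat(E[p U ~r]) = {t2, t5, t6, t7, t8}
EF E[p U ~r]: least fixpoint, start Z0 = {t2, t5, t6, t7, t8}, add states with some successor in Z. Z1 = {t1, t2, t3, t5, t6, t7, t8}; fixed.
Sat(EF E[p U ~r]) = {t1, t2, t3, t5, t6, t7, t8}
E[p U EF E[p U ~r]]: least fixpoint, start Z0 = Sat(EF E[p U ~r]) = {t1, t2, t3, t5, t6, t7, t8}, add states in Sat(p) with some successor in Z. Already a fixed point.
Sat(E[p U EF E[p U ~r]]) = {t1, t2, t3, t5, t6, t7, t8}
t8 ∈ Sat(E[p U EF E[p U ~r]]) = {t1, t2, t3, t5, t6, t7, t8}, so the formula holds at t8.

Yes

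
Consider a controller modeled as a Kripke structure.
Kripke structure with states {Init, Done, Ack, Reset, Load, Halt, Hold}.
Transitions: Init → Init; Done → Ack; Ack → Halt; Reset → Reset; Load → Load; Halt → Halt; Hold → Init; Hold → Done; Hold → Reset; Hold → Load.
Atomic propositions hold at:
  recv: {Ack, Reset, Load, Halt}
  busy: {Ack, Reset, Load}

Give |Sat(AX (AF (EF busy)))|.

EF busy: least fixpoint, start Z0 = {Ack, Reset, Load}, add states with some successor in Z. Z1 = {Done, Ack, Reset, Load, Hold}; fixed.
Sat(EF busy) = {Done, Ack, Reset, Load, Hold}
AF (EF busy): least fixpoint, start Z0 = {Done, Ack, Reset, Load, Hold}, add states with every successor in Z. Already a fixed point.
Sat(AF (EF busy)) = {Done, Ack, Reset, Load, Hold}
Sat(AX (AF (EF busy))) = {s : every successor in {Done, Ack, Reset, Load, Hold}} = {Done, Reset, Load}
|Sat(AX (AF (EF busy)))| = |{Done, Reset, Load}| = 3.

3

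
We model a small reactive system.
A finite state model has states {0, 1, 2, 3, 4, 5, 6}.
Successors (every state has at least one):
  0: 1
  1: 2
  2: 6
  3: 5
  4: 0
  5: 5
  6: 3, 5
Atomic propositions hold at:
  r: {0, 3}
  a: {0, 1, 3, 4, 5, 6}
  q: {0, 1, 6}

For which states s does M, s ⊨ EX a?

Sat(EX a) = {s : some successor in {0, 1, 3, 4, 5, 6}} = {0, 2, 3, 4, 5, 6}

{0, 2, 3, 4, 5, 6}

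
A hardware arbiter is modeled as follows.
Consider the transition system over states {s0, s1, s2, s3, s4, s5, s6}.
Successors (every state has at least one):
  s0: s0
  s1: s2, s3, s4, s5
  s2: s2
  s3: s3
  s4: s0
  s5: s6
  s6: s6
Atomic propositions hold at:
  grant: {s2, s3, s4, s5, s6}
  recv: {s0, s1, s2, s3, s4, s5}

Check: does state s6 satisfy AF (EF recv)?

EF recv: least fixpoint, start Z0 = {s0, s1, s2, s3, s4, s5}, add states with some successor in Z. Already a fixed point.
Sat(EF recv) = {s0, s1, s2, s3, s4, s5}
AF (EF recv): least fixpoint, start Z0 = {s0, s1, s2, s3, s4, s5}, add states with every successor in Z. Already a fixed point.
Sat(AF (EF recv)) = {s0, s1, s2, s3, s4, s5}
s6 ∉ Sat(AF (EF recv)) = {s0, s1, s2, s3, s4, s5}, so the formula does not hold at s6.

No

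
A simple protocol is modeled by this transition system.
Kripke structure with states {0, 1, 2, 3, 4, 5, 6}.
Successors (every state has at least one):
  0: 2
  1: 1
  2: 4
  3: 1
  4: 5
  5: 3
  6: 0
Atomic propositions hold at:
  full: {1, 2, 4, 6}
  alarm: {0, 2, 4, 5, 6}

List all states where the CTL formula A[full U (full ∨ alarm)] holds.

{0, 1, 2, 4, 5, 6}

Sat(full ∨ alarm) = {0, 1, 2, 4, 5, 6}
A[full U (full ∨ alarm)]: least fixpoint, start Z0 = Sat((full ∨ alarm)) = {0, 1, 2, 4, 5, 6}, add states in Sat(full) with every successor in Z. Already a fixed point.
Sat(A[full U (full ∨ alarm)]) = {0, 1, 2, 4, 5, 6}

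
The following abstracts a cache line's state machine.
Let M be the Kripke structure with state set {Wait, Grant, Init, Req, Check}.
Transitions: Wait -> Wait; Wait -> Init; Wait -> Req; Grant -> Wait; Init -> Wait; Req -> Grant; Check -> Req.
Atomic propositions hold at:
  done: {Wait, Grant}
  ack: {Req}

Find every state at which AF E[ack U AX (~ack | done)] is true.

Sat(~ack) = {Wait, Grant, Init, Check}
Sat(~ack | done) = {Wait, Grant, Init, Check}
Sat(AX (~ack | done)) = {s : every successor in {Wait, Grant, Init, Check}} = {Grant, Init, Req}
E[ack U AX (~ack | done)]: least fixpoint, start Z0 = Sat(AX (~ack | done)) = {Grant, Init, Req}, add states in Sat(ack) with some successor in Z. Already a fixed point.
Sat(E[ack U AX (~ack | done)]) = {Grant, Init, Req}
AF E[ack U AX (~ack | done)]: least fixpoint, start Z0 = {Grant, Init, Req}, add states with every successor in Z. Z1 = {Grant, Init, Req, Check}; fixed.
Sat(AF E[ack U AX (~ack | done)]) = {Grant, Init, Req, Check}

{Grant, Init, Req, Check}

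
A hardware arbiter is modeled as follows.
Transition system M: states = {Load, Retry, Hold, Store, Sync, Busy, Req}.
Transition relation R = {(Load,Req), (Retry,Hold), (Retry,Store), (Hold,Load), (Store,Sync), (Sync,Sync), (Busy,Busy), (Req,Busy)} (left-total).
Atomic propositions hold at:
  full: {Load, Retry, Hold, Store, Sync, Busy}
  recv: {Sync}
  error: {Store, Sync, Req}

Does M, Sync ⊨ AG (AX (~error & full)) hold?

No

Sat(~error) = {Load, Retry, Hold, Busy}
Sat(~error & full) = {Load, Retry, Hold, Busy}
Sat(AX (~error & full)) = {s : every successor in {Load, Retry, Hold, Busy}} = {Hold, Busy, Req}
AG (AX (~error & full)): greatest fixpoint, start Z0 = {Hold, Busy, Req}, keep only states in Sat with every successor in Z. Z1 = {Busy, Req}; fixed.
Sat(AG (AX (~error & full))) = {Busy, Req}
Sync ∉ Sat(AG (AX (~error & full))) = {Busy, Req}, so the formula does not hold at Sync.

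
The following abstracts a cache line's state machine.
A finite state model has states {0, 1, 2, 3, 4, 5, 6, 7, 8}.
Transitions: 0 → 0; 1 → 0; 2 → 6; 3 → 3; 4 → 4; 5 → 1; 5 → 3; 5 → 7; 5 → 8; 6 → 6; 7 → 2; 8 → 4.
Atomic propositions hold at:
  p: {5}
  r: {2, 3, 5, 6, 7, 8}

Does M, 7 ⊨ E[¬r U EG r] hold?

Sat(¬r) = {0, 1, 4}
EG r: greatest fixpoint, start Z0 = {2, 3, 5, 6, 7, 8}, keep only states in Sat with some successor in Z. Z1 = {2, 3, 5, 6, 7}; fixed.
Sat(EG r) = {2, 3, 5, 6, 7}
E[¬r U EG r]: least fixpoint, start Z0 = Sat(EG r) = {2, 3, 5, 6, 7}, add states in Sat(¬r) with some successor in Z. Already a fixed point.
Sat(E[¬r U EG r]) = {2, 3, 5, 6, 7}
7 ∈ Sat(E[¬r U EG r]) = {2, 3, 5, 6, 7}, so the formula holds at 7.

Yes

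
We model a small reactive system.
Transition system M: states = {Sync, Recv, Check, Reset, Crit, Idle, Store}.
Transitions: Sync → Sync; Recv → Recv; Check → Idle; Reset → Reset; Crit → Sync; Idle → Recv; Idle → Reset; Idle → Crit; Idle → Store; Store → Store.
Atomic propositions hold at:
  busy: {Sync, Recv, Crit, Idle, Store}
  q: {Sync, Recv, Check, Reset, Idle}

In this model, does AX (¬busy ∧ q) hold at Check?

Sat(¬busy) = {Check, Reset}
Sat(¬busy ∧ q) = {Check, Reset}
Sat(AX (¬busy ∧ q)) = {s : every successor in {Check, Reset}} = {Reset}
Check ∉ Sat(AX (¬busy ∧ q)) = {Reset}, so the formula does not hold at Check.

No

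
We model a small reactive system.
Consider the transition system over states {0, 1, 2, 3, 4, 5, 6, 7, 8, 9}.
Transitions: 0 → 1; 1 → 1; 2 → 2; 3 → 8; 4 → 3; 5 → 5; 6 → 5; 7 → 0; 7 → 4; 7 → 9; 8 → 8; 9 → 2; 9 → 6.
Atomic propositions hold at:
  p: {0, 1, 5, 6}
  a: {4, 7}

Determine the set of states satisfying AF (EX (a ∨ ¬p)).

Sat(¬p) = {2, 3, 4, 7, 8, 9}
Sat(a ∨ ¬p) = {2, 3, 4, 7, 8, 9}
Sat(EX (a ∨ ¬p)) = {s : some successor in {2, 3, 4, 7, 8, 9}} = {2, 3, 4, 7, 8, 9}
AF (EX (a ∨ ¬p)): least fixpoint, start Z0 = {2, 3, 4, 7, 8, 9}, add states with every successor in Z. Already a fixed point.
Sat(AF (EX (a ∨ ¬p))) = {2, 3, 4, 7, 8, 9}

{2, 3, 4, 7, 8, 9}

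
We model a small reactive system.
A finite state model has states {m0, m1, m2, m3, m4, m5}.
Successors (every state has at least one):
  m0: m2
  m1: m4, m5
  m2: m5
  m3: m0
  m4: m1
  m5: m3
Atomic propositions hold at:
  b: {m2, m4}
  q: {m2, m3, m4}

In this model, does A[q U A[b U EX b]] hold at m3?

Yes

Sat(EX b) = {s : some successor in {m2, m4}} = {m0, m1}
A[b U EX b]: least fixpoint, start Z0 = Sat(EX b) = {m0, m1}, add states in Sat(b) with every successor in Z. Z1 = {m0, m1, m4}; fixed.
Sat(A[b U EX b]) = {m0, m1, m4}
A[q U A[b U EX b]]: least fixpoint, start Z0 = Sat(A[b U EX b]) = {m0, m1, m4}, add states in Sat(q) with every successor in Z. Z1 = {m0, m1, m3, m4}; fixed.
Sat(A[q U A[b U EX b]]) = {m0, m1, m3, m4}
m3 ∈ Sat(A[q U A[b U EX b]]) = {m0, m1, m3, m4}, so the formula holds at m3.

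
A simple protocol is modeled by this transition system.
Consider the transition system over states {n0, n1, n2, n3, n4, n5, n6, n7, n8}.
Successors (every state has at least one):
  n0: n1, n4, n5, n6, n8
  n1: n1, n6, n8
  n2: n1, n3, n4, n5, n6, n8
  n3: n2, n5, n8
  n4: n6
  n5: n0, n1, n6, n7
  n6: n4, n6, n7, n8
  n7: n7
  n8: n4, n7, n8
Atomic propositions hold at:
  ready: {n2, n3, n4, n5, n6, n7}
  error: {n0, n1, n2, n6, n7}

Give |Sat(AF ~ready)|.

3

Sat(~ready) = {n0, n1, n8}
AF ~ready: least fixpoint, start Z0 = {n0, n1, n8}, add states with every successor in Z. Already a fixed point.
Sat(AF ~ready) = {n0, n1, n8}
|Sat(AF ~ready)| = |{n0, n1, n8}| = 3.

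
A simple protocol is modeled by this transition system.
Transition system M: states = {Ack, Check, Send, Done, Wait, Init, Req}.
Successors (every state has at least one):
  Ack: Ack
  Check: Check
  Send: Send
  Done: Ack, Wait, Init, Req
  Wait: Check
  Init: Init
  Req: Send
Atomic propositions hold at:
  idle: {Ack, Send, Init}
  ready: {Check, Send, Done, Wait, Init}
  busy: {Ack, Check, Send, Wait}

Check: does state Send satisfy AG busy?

AG busy: greatest fixpoint, start Z0 = {Ack, Check, Send, Wait}, keep only states in Sat with every successor in Z. Already a fixed point.
Sat(AG busy) = {Ack, Check, Send, Wait}
Send ∈ Sat(AG busy) = {Ack, Check, Send, Wait}, so the formula holds at Send.

Yes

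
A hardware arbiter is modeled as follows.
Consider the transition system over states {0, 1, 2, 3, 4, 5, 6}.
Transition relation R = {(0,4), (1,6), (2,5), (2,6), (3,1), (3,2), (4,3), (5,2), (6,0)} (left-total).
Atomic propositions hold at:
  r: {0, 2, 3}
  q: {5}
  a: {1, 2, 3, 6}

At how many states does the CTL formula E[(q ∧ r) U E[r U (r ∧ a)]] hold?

2

Sat(q ∧ r) = ∅
Sat(r ∧ a) = {2, 3}
E[r U (r ∧ a)]: least fixpoint, start Z0 = Sat((r ∧ a)) = {2, 3}, add states in Sat(r) with some successor in Z. Already a fixed point.
Sat(E[r U (r ∧ a)]) = {2, 3}
E[(q ∧ r) U E[r U (r ∧ a)]]: least fixpoint, start Z0 = Sat(E[r U (r ∧ a)]) = {2, 3}, add states in Sat(q ∧ r) with some successor in Z. Already a fixed point.
Sat(E[(q ∧ r) U E[r U (r ∧ a)]]) = {2, 3}
|Sat(E[(q ∧ r) U E[r U (r ∧ a)]])| = |{2, 3}| = 2.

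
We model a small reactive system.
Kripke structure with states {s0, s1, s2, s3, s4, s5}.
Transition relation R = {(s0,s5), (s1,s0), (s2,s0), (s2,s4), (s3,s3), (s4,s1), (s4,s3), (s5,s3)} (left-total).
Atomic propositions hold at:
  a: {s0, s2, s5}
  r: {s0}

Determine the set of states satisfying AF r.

AF r: least fixpoint, start Z0 = {s0}, add states with every successor in Z. Z1 = {s0, s1}; fixed.
Sat(AF r) = {s0, s1}

{s0, s1}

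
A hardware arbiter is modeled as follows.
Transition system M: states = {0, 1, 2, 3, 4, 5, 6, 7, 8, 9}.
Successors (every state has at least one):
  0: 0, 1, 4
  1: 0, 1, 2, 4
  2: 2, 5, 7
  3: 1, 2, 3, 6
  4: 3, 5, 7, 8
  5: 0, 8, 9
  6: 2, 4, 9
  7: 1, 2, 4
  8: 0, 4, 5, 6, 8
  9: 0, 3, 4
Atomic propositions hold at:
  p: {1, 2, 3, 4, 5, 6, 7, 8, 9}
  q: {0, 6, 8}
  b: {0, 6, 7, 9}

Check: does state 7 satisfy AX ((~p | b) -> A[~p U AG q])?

Sat(~p) = {0}
Sat(~p | b) = {0, 6, 7, 9}
AG q: greatest fixpoint, start Z0 = {0, 6, 8}, keep only states in Sat with every successor in Z. Z1 = ∅; fixed.
Sat(AG q) = ∅
A[~p U AG q]: least fixpoint, start Z0 = Sat(AG q) = ∅, add states in Sat(~p) with every successor in Z. Already a fixed point.
Sat(A[~p U AG q]) = ∅
Sat((~p | b) -> A[~p U AG q]) = {1, 2, 3, 4, 5, 8}
Sat(AX ((~p | b) -> A[~p U AG q])) = {s : every successor in {1, 2, 3, 4, 5, 8}} = {7}
7 ∈ Sat(AX ((~p | b) -> A[~p U AG q])) = {7}, so the formula holds at 7.

Yes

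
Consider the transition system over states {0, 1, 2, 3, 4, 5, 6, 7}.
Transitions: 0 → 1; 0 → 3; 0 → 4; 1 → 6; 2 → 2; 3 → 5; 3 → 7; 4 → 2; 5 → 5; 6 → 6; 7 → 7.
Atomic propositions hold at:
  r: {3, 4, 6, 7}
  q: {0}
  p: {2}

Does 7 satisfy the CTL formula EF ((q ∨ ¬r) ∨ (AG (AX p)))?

No

Sat(¬r) = {0, 1, 2, 5}
Sat(q ∨ ¬r) = {0, 1, 2, 5}
Sat(AX p) = {s : every successor in {2}} = {2, 4}
AG (AX p): greatest fixpoint, start Z0 = {2, 4}, keep only states in Sat with every successor in Z. Already a fixed point.
Sat(AG (AX p)) = {2, 4}
Sat((q ∨ ¬r) ∨ (AG (AX p))) = {0, 1, 2, 4, 5}
EF ((q ∨ ¬r) ∨ (AG (AX p))): least fixpoint, start Z0 = {0, 1, 2, 4, 5}, add states with some successor in Z. Z1 = {0, 1, 2, 3, 4, 5}; fixed.
Sat(EF ((q ∨ ¬r) ∨ (AG (AX p)))) = {0, 1, 2, 3, 4, 5}
7 ∉ Sat(EF ((q ∨ ¬r) ∨ (AG (AX p)))) = {0, 1, 2, 3, 4, 5}, so the formula does not hold at 7.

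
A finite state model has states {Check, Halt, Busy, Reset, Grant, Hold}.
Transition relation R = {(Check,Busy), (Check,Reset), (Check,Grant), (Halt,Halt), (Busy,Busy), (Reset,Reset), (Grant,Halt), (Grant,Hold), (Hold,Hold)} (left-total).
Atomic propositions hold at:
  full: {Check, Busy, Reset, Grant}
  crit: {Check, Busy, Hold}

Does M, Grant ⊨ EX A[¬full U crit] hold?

Sat(¬full) = {Halt, Hold}
A[¬full U crit]: least fixpoint, start Z0 = Sat(crit) = {Check, Busy, Hold}, add states in Sat(¬full) with every successor in Z. Already a fixed point.
Sat(A[¬full U crit]) = {Check, Busy, Hold}
Sat(EX A[¬full U crit]) = {s : some successor in {Check, Busy, Hold}} = {Check, Busy, Grant, Hold}
Grant ∈ Sat(EX A[¬full U crit]) = {Check, Busy, Grant, Hold}, so the formula holds at Grant.

Yes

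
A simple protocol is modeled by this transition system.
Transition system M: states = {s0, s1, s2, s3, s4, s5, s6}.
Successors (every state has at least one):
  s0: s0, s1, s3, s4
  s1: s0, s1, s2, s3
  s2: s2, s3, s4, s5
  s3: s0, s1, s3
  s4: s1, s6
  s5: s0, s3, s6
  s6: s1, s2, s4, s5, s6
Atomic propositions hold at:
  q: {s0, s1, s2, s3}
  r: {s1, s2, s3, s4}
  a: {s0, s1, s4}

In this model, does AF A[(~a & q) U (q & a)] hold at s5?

Sat(~a) = {s2, s3, s5, s6}
Sat(~a & q) = {s2, s3}
Sat(q & a) = {s0, s1}
A[(~a & q) U (q & a)]: least fixpoint, start Z0 = Sat((q & a)) = {s0, s1}, add states in Sat(~a & q) with every successor in Z. Already a fixed point.
Sat(A[(~a & q) U (q & a)]) = {s0, s1}
AF A[(~a & q) U (q & a)]: least fixpoint, start Z0 = {s0, s1}, add states with every successor in Z. Already a fixed point.
Sat(AF A[(~a & q) U (q & a)]) = {s0, s1}
s5 ∉ Sat(AF A[(~a & q) U (q & a)]) = {s0, s1}, so the formula does not hold at s5.

No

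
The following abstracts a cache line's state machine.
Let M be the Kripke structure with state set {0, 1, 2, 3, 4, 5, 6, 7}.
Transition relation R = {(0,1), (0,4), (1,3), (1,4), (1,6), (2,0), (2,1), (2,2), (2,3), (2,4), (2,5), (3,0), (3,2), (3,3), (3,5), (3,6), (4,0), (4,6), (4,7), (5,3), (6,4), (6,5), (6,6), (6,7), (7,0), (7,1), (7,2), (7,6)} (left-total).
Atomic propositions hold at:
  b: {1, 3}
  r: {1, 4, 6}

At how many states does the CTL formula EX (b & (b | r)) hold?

6

Sat(b | r) = {1, 3, 4, 6}
Sat(b & (b | r)) = {1, 3}
Sat(EX (b & (b | r))) = {s : some successor in {1, 3}} = {0, 1, 2, 3, 5, 7}
|Sat(EX (b & (b | r)))| = |{0, 1, 2, 3, 5, 7}| = 6.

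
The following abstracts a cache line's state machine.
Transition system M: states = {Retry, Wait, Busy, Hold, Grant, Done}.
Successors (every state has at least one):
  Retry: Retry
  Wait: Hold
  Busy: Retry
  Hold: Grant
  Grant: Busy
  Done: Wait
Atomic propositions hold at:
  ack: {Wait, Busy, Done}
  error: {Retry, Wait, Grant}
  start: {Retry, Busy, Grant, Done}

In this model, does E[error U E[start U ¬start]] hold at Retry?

Sat(¬start) = {Wait, Hold}
E[start U ¬start]: least fixpoint, start Z0 = Sat(¬start) = {Wait, Hold}, add states in Sat(start) with some successor in Z. Z1 = {Wait, Hold, Done}; fixed.
Sat(E[start U ¬start]) = {Wait, Hold, Done}
E[error U E[start U ¬start]]: least fixpoint, start Z0 = Sat(E[start U ¬start]) = {Wait, Hold, Done}, add states in Sat(error) with some successor in Z. Already a fixed point.
Sat(E[error U E[start U ¬start]]) = {Wait, Hold, Done}
Retry ∉ Sat(E[error U E[start U ¬start]]) = {Wait, Hold, Done}, so the formula does not hold at Retry.

No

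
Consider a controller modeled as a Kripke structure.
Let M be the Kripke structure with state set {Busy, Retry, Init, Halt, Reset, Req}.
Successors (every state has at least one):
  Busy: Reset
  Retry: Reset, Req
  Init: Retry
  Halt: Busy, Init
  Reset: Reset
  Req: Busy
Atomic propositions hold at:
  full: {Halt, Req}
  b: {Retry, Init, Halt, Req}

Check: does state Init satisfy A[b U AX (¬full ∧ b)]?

Yes

Sat(¬full) = {Busy, Retry, Init, Reset}
Sat(¬full ∧ b) = {Retry, Init}
Sat(AX (¬full ∧ b)) = {s : every successor in {Retry, Init}} = {Init}
A[b U AX (¬full ∧ b)]: least fixpoint, start Z0 = Sat(AX (¬full ∧ b)) = {Init}, add states in Sat(b) with every successor in Z. Already a fixed point.
Sat(A[b U AX (¬full ∧ b)]) = {Init}
Init ∈ Sat(A[b U AX (¬full ∧ b)]) = {Init}, so the formula holds at Init.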